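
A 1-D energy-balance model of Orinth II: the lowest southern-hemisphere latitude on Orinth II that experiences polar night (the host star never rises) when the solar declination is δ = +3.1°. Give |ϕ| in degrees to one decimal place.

|ϕ| = 86.9°

Polar night requires cos h₀ = −tan ϕ tan δ ≥ 1, i.e. tan ϕ tan δ ≤ −1.
The boundary is |tan ϕ| · |tan δ| = 1, so |ϕ| = 90° − |δ| = 90° − 3.1° = 86.9° in the southern hemisphere.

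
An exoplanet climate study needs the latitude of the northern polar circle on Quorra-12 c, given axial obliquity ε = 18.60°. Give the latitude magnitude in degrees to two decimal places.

The polar circle is the lowest latitude that experiences at least one full rotation of continuous daylight at the northern-summer solstice; it lies at |φ| = 90° − ε = 90° − 18.60° = 71.40°.

71.40°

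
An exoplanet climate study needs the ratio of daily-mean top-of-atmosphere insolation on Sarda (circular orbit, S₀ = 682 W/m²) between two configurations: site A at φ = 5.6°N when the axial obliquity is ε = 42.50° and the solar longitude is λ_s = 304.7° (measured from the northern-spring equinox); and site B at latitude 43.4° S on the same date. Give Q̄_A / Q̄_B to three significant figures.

— Configuration A (φ=+5.6°):
Solar declination: sin δ = sin ε · sin λ_s = sin 42.50° × sin 304.7° = -0.55543, so δ = -33.741°.
cos H₀ = −tan(+5.6°) tan(-33.741°) = 0.0655, H₀ = 1.5053 rad.
Bracket: H₀ sin φ sin δ + cos φ cos δ sin H₀ = 1.5053×0.09758×-0.55543 + 0.99523×0.83156×0.99785 = -0.081586 + 0.825814 = 0.744228.
Q̄ = (S₀/π) × [bracket] = (682/π) × 0.744228 = 161.56 W/m².
— Configuration B (φ=-43.4°):
cos H₀ = −tan(-43.4°) tan(-33.741°) = -0.6316, H₀ = 2.2545 rad.
Bracket: H₀ sin φ sin δ + cos φ cos δ sin H₀ = 2.2545×-0.68709×-0.55543 + 0.72657×0.83156×0.77526 = 0.860386 + 0.468402 = 1.328788.
Q̄ = (S₀/π) × [bracket] = (682/π) × 1.328788 = 288.46 W/m².
Ratio Q̄_A / Q̄_B = 161.56 / 288.46 = 0.5601.

Q̄_A / Q̄_B ≈ 0.560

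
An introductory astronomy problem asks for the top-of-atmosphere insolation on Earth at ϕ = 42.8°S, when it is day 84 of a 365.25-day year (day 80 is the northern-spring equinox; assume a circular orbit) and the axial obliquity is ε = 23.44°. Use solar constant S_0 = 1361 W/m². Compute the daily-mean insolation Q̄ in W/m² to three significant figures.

Q̄ ≈ 305 W/m²

Solar longitude: L_s = 360° × (84 − 80)/365.25 = 3.943°.
sin δ = sin 23.44° × sin 3.943° = 0.02735, so δ = +1.567°.
cos h₀ = −tan(-42.8°) tan(+1.567°) = 0.0253, h₀ = 1.5455 rad.
Bracket: h₀ sin ϕ sin δ + cos ϕ cos δ sin h₀ = 1.5455×-0.67944×0.02735 + 0.73373×0.99963×0.99968 = -0.028720 + 0.733224 = 0.704504.
Q̄ = (S_0/π) × [bracket] = (1361/π) × 0.704504 = 305.2 W/m².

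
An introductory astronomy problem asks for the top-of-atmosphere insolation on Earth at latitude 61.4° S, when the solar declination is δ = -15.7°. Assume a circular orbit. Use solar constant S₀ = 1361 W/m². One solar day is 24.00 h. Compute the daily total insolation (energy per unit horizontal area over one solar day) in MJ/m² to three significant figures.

cos H₀ = −tan(-61.4°) tan(-15.700°) = -0.5156, H₀ = 2.1124 rad.
Bracket: H₀ sin φ sin δ + cos φ cos δ sin H₀ = 2.1124×-0.87798×-0.27060 + 0.47869×0.96269×0.85686 = 0.501867 + 0.394867 = 0.896734.
Q̄ = (S₀/π) × [bracket] = (1361/π) × 0.896734 = 388.48 W/m².
Daily total = Q̄ × 24.00 h × 3600 s/h = 388.48 × 24.00 × 3600 / 10⁶ = 33.56 MJ/m².

33.6 MJ/m²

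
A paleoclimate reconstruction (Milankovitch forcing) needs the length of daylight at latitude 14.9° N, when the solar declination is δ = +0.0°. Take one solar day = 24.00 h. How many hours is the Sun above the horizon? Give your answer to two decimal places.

12.00 h

cos H₀ = −tan φ · tan δ = −tan(+14.9°) × tan(+0.000°) = -0.0000, so H₀ = 1.5708 rad = 90.00°.
Daylight = 2H₀/(2π) × 24.00 h = (1.5708/π) × 24.00 = 12.00 h.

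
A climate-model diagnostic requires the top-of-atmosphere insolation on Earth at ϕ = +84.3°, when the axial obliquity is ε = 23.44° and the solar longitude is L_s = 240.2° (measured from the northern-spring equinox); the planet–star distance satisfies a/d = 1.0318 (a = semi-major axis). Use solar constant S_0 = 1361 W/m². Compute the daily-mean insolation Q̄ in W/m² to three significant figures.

Solar declination: sin δ = sin ε · sin L_s = sin 23.44° × sin 240.2° = -0.34519, so δ = -20.193°.
cos h₀ = −tan(+84.3°) tan(-20.193°) = 3.6848 ≥ 1 ⇒ polar night, h₀ = 0 and Q̄ = 0.
Inverse-square distance factor (a/d)² = 1.0318² = 1.064611.

Q̄ ≈ 0.00 W/m²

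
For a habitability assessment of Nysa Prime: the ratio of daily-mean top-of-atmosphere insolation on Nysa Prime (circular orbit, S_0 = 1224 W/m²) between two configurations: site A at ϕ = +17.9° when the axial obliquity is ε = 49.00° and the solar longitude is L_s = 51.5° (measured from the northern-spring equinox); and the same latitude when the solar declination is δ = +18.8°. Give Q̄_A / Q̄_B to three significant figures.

Q̄_A / Q̄_B ≈ 1.01

— Configuration A (ϕ=+17.9°):
Solar declination: sin δ = sin ε · sin L_s = sin 49.00° × sin 51.5° = 0.59064, so δ = +36.203°.
cos h₀ = −tan(+17.9°) tan(+36.203°) = -0.2364, h₀ = 1.8095 rad.
Bracket: h₀ sin ϕ sin δ + cos ϕ cos δ sin h₀ = 1.8095×0.30736×0.59064 + 0.95159×0.80693×0.97165 = 0.328495 + 0.746098 = 1.074593.
Q̄ = (S_0/π) × [bracket] = (1224/π) × 1.074593 = 418.67 W/m².
— Configuration B (ϕ=+17.9°):
cos h₀ = −tan(+17.9°) tan(+18.800°) = -0.1100, h₀ = 1.6810 rad.
Bracket: h₀ sin ϕ sin δ + cos ϕ cos δ sin h₀ = 1.6810×0.30736×0.32227 + 0.95159×0.94665×0.99394 = 0.166508 + 0.895364 = 1.061872.
Q̄ = (S_0/π) × [bracket] = (1224/π) × 1.061872 = 413.72 W/m².
Ratio Q̄_A / Q̄_B = 418.67 / 413.72 = 1.012.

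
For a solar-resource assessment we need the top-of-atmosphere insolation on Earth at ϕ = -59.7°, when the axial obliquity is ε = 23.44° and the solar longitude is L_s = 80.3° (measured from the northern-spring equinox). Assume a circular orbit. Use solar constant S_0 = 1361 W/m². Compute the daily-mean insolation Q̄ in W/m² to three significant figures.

Solar declination: sin δ = sin ε · sin L_s = sin 23.44° × sin 80.3° = 0.39210, so δ = +23.085°.
cos h₀ = −tan(-59.7°) tan(+23.085°) = 0.7294, h₀ = 0.7533 rad.
Bracket: h₀ sin ϕ sin δ + cos ϕ cos δ sin h₀ = 0.7533×-0.86340×0.39210 + 0.50453×0.91992×0.68408 = -0.255022 + 0.317500 = 0.062478.
Q̄ = (S_0/π) × [bracket] = (1361/π) × 0.062478 = 27.07 W/m².

Q̄ ≈ 27.1 W/m²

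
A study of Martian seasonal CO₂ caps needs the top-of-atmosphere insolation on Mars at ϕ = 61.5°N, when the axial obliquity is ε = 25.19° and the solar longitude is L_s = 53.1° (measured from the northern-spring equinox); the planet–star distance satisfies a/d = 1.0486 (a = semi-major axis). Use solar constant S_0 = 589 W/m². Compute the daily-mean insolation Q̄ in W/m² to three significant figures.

Solar declination: sin δ = sin ε · sin L_s = sin 25.19° × sin 53.1° = 0.34036, so δ = +19.899°.
cos h₀ = −tan(+61.5°) tan(+19.899°) = -0.6667, h₀ = 2.3005 rad.
Bracket: h₀ sin ϕ sin δ + cos ϕ cos δ sin h₀ = 2.3005×0.87882×0.34036 + 0.47716×0.94029×0.74535 = 0.688114 + 0.334415 = 1.022529.
Inverse-square distance factor (a/d)² = 1.0486² = 1.099562.
Q̄ = (S_0/π) × 1.099562 × [bracket] = (589/π) × 1.099562 × 1.022529 = 210.8 W/m².

Q̄ ≈ 211 W/m²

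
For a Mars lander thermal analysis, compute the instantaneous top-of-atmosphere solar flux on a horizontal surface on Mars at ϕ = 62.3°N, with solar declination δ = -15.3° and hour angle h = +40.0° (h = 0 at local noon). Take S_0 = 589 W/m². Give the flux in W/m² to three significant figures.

cos θ_z = sin ϕ sin δ + cos ϕ cos δ cos h = -0.233632 + 0.343469 = 0.109837.
Flux = S_0 · cos θ_z = 589 × 0.109837 = 64.69 W/m².

64.7 W/m²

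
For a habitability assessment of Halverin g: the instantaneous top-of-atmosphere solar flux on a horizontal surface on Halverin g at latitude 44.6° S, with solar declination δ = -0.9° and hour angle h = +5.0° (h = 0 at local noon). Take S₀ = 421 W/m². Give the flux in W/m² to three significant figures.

cos θ_z = sin φ sin δ + cos φ cos δ cos h = 0.011029 + 0.709229 = 0.720258.
Flux = S₀ · cos θ_z = 421 × 0.720258 = 303.2 W/m².

303 W/m²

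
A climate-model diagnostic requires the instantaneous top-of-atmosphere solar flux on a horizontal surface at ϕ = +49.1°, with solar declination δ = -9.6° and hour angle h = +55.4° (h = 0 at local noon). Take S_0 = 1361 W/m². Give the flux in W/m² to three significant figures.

327 W/m²

cos θ_z = sin ϕ sin δ + cos ϕ cos δ cos h = -0.126053 + 0.366584 = 0.240531.
Flux = S_0 · cos θ_z = 1361 × 0.240531 = 327.4 W/m².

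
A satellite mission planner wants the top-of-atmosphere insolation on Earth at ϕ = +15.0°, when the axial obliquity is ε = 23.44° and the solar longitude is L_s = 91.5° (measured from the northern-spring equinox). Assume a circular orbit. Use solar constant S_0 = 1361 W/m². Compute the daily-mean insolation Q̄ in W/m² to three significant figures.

Solar declination: sin δ = sin ε · sin L_s = sin 23.44° × sin 91.5° = 0.39765, so δ = +23.431°.
cos h₀ = −tan(+15.0°) tan(+23.431°) = -0.1161, h₀ = 1.6872 rad.
Bracket: h₀ sin ϕ sin δ + cos ϕ cos δ sin h₀ = 1.6872×0.25882×0.39765 + 0.96593×0.91754×0.99323 = 0.173646 + 0.880279 = 1.053925.
Q̄ = (S_0/π) × [bracket] = (1361/π) × 1.053925 = 456.6 W/m².

Q̄ ≈ 457 W/m²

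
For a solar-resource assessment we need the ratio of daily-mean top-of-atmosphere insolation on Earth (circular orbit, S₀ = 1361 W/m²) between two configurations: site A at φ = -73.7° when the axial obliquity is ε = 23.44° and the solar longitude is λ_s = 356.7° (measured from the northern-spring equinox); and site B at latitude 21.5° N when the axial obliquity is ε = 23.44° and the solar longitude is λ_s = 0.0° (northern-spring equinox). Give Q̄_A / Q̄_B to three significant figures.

Q̄_A / Q̄_B ≈ 0.340

— Configuration A (φ=-73.7°):
Solar declination: sin δ = sin ε · sin λ_s = sin 23.44° × sin 356.7° = -0.02290, so δ = -1.312°.
cos H₀ = −tan(-73.7°) tan(-1.312°) = -0.0783, H₀ = 1.6492 rad.
Bracket: H₀ sin φ sin δ + cos φ cos δ sin H₀ = 1.6492×-0.95981×-0.02290 + 0.28067×0.99974×0.99693 = 0.036249 + 0.279736 = 0.315985.
Q̄ = (S₀/π) × [bracket] = (1361/π) × 0.315985 = 136.89 W/m².
— Configuration B (φ=+21.5°):
Solar declination: sin δ = sin ε · sin λ_s = sin 23.44° × sin 0.0° = 0.00000, so δ = +0.000°.
cos H₀ = −tan(+21.5°) tan(+0.000°) = -0.0000, H₀ = 1.5708 rad.
Bracket: H₀ sin φ sin δ + cos φ cos δ sin H₀ = 1.5708×0.36650×0.00000 + 0.93042×1.00000×1.00000 = 0.000000 + 0.930420 = 0.930420.
Q̄ = (S₀/π) × [bracket] = (1361/π) × 0.930420 = 403.08 W/m².
Ratio Q̄_A / Q̄_B = 136.89 / 403.08 = 0.3396.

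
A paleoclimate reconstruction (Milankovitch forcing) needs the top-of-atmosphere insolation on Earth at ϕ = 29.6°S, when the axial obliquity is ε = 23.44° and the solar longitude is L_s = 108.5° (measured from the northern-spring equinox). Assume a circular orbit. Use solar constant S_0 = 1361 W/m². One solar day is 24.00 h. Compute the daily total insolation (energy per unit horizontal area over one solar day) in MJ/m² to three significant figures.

Solar declination: sin δ = sin ε · sin L_s = sin 23.44° × sin 108.5° = 0.37723, so δ = +22.162°.
cos h₀ = −tan(-29.6°) tan(+22.162°) = 0.2314, h₀ = 1.3373 rad.
Bracket: h₀ sin ϕ sin δ + cos ϕ cos δ sin h₀ = 1.3373×-0.49394×0.37723 + 0.86949×0.92612×0.97286 = -0.249178 + 0.783398 = 0.534220.
Q̄ = (S_0/π) × [bracket] = (1361/π) × 0.534220 = 231.43 W/m².
Daily total = Q̄ × 24.00 h × 3600 s/h = 231.43 × 24.00 × 3600 / 10⁶ = 20.00 MJ/m².

20.0 MJ/m²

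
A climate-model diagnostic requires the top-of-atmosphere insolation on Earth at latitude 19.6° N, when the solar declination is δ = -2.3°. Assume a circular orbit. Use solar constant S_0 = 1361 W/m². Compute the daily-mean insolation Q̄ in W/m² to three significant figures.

cos h₀ = −tan(+19.6°) tan(-2.300°) = 0.0143, h₀ = 1.5565 rad.
Bracket: h₀ sin ϕ sin δ + cos ϕ cos δ sin h₀ = 1.5565×0.33545×-0.04013 + 0.94206×0.99919×0.99990 = -0.020953 + 0.941203 = 0.920250.
Q̄ = (S_0/π) × [bracket] = (1361/π) × 0.920250 = 398.7 W/m².

Q̄ ≈ 399 W/m²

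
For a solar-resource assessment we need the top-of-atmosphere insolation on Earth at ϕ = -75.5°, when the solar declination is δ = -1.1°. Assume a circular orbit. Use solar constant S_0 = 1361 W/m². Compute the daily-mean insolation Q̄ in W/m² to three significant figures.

Q̄ ≈ 121 W/m²

cos h₀ = −tan(-75.5°) tan(-1.100°) = -0.0742, h₀ = 1.6451 rad.
Bracket: h₀ sin ϕ sin δ + cos ϕ cos δ sin h₀ = 1.6451×-0.96815×-0.01920 + 0.25038×0.99982×0.99724 = 0.030580 + 0.249644 = 0.280224.
Q̄ = (S_0/π) × [bracket] = (1361/π) × 0.280224 = 121.4 W/m².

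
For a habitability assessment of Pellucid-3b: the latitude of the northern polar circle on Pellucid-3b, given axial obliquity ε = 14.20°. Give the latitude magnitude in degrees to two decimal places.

The polar circle is the lowest latitude that experiences at least one full rotation of continuous daylight at the northern-summer solstice; it lies at |φ| = 90° − ε = 90° − 14.20° = 75.80°.

75.80°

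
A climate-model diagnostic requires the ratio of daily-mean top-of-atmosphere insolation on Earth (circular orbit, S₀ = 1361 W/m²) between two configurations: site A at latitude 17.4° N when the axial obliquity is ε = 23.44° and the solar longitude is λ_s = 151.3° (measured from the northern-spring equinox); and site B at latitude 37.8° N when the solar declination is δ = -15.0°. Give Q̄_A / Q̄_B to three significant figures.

Q̄_A / Q̄_B ≈ 1.94

— Configuration A (φ=+17.4°):
Solar declination: sin δ = sin ε · sin λ_s = sin 23.44° × sin 151.3° = 0.19103, so δ = +11.013°.
cos H₀ = −tan(+17.4°) tan(+11.013°) = -0.0610, H₀ = 1.6318 rad.
Bracket: H₀ sin φ sin δ + cos φ cos δ sin H₀ = 1.6318×0.29904×0.19103 + 0.95424×0.98158×0.99814 = 0.093218 + 0.934921 = 1.028139.
Q̄ = (S₀/π) × [bracket] = (1361/π) × 1.028139 = 445.41 W/m².
— Configuration B (φ=+37.8°):
cos H₀ = −tan(+37.8°) tan(-15.000°) = 0.2078, H₀ = 1.3614 rad.
Bracket: H₀ sin φ sin δ + cos φ cos δ sin H₀ = 1.3614×0.61291×-0.25882 + 0.79016×0.96593×0.97816 = -0.215963 + 0.746570 = 0.530607.
Q̄ = (S₀/π) × [bracket] = (1361/π) × 0.530607 = 229.87 W/m².
Ratio Q̄_A / Q̄_B = 445.41 / 229.87 = 1.938.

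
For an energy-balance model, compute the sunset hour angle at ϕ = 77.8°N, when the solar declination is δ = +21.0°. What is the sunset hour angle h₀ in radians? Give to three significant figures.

h₀ = 3.14 rad

Sunrise equation: cos h₀ = −tan ϕ · tan δ = -1.7754 ≤ −1, so the Sun never sets (polar day) and h₀ = π.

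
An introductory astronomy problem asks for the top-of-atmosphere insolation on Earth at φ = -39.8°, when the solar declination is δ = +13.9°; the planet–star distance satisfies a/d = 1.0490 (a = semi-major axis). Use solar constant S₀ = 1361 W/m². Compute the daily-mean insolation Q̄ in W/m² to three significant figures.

cos H₀ = −tan(-39.8°) tan(+13.900°) = 0.2062, H₀ = 1.3631 rad.
Bracket: H₀ sin φ sin δ + cos φ cos δ sin H₀ = 1.3631×-0.64011×0.24023 + 0.76828×0.97072×0.97851 = -0.209609 + 0.729758 = 0.520149.
Inverse-square distance factor (a/d)² = 1.0490² = 1.100401.
Q̄ = (S₀/π) × 1.100401 × [bracket] = (1361/π) × 1.100401 × 0.520149 = 248.0 W/m².

Q̄ ≈ 248 W/m²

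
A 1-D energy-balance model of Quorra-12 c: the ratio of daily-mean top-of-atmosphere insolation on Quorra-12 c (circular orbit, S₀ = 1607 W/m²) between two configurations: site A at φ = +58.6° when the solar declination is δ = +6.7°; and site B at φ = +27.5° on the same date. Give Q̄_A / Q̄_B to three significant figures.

— Configuration A (φ=+58.6°):
cos H₀ = −tan(+58.6°) tan(+6.700°) = -0.1925, H₀ = 1.7645 rad.
Bracket: H₀ sin φ sin δ + cos φ cos δ sin H₀ = 1.7645×0.85355×0.11667 + 0.52101×0.99317×0.98131 = 0.175715 + 0.507780 = 0.683495.
Q̄ = (S₀/π) × [bracket] = (1607/π) × 0.683495 = 349.62 W/m².
— Configuration B (φ=+27.5°):
cos H₀ = −tan(+27.5°) tan(+6.700°) = -0.0612, H₀ = 1.6320 rad.
Bracket: H₀ sin φ sin δ + cos φ cos δ sin H₀ = 1.6320×0.46175×0.11667 + 0.88701×0.99317×0.99813 = 0.087920 + 0.879304 = 0.967224.
Q̄ = (S₀/π) × [bracket] = (1607/π) × 0.967224 = 494.76 W/m².
Ratio Q̄_A / Q̄_B = 349.62 / 494.76 = 0.7066.

Q̄_A / Q̄_B ≈ 0.707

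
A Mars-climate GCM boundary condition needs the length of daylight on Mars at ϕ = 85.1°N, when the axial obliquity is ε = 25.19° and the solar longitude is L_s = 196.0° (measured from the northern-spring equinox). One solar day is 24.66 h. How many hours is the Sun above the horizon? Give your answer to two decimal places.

0.00 h

Solar declination: sin δ = sin ε · sin L_s = sin 25.19° × sin 196.0° = -0.11732, so δ = -6.737°.
cos h₀ = −tan ϕ · tan δ = 1.3780 ≥ 1, so the Sun never rises (polar night) and h₀ = 0.
Daylight = 2h₀/(2π) × 24.66 h = (0.0000/π) × 24.66 = 0.00 h.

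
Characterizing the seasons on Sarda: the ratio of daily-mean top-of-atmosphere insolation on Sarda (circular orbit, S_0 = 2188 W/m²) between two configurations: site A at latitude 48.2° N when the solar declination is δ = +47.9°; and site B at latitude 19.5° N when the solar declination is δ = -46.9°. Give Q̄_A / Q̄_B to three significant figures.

— Configuration A (ϕ=+48.2°):
cos h₀ = −tan(+48.2°) tan(+47.900°) = -1.2378 ≤ −1 ⇒ polar day, h₀ = π.
Bracket: h₀ sin ϕ sin δ + cos ϕ cos δ sin h₀ = 3.1416×0.74548×0.74198 + 0.66653×0.67043×0.00000 = 1.737717 + 0.000000 = 1.737717.
Q̄ = (S_0/π) × [bracket] = (2188/π) × 1.737717 = 1210.3 W/m².
— Configuration B (ϕ=+19.5°):
cos h₀ = −tan(+19.5°) tan(-46.900°) = 0.3784, h₀ = 1.1827 rad.
Bracket: h₀ sin ϕ sin δ + cos ϕ cos δ sin h₀ = 1.1827×0.33381×-0.73016 + 0.94264×0.68327×0.92563 = -0.288265 + 0.596178 = 0.307913.
Q̄ = (S_0/π) × [bracket] = (2188/π) × 0.307913 = 214.45 W/m².
Ratio Q̄_A / Q̄_B = 1210.3 / 214.45 = 5.644.

Q̄_A / Q̄_B ≈ 5.64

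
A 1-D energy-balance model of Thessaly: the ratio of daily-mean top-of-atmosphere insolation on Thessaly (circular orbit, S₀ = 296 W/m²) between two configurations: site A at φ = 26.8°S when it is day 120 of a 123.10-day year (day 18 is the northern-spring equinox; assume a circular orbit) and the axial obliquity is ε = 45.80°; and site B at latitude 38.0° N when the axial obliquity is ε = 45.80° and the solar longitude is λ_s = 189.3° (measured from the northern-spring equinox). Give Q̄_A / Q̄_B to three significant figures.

— Configuration A (φ=-26.8°):
Solar longitude: λ_s = 360° × (120 − 18)/123.10 = 298.294°.
sin δ = sin 45.80° × sin 298.294° = -0.63126, so δ = -39.143°.
cos H₀ = −tan(-26.8°) tan(-39.143°) = -0.4111, H₀ = 1.9945 rad.
Bracket: H₀ sin φ sin δ + cos φ cos δ sin H₀ = 1.9945×-0.45088×-0.63126 + 0.89259×0.77557×0.91157 = 0.567680 + 0.631049 = 1.198729.
Q̄ = (S₀/π) × [bracket] = (296/π) × 1.198729 = 112.94 W/m².
— Configuration B (φ=+38.0°):
Solar declination: sin δ = sin ε · sin λ_s = sin 45.80° × sin 189.3° = -0.11586, so δ = -6.653°.
cos H₀ = −tan(+38.0°) tan(-6.653°) = 0.0911, H₀ = 1.4795 rad.
Bracket: H₀ sin φ sin δ + cos φ cos δ sin H₀ = 1.4795×0.61566×-0.11586 + 0.78801×0.99327×0.99584 = -0.105533 + 0.779451 = 0.673918.
Q̄ = (S₀/π) × [bracket] = (296/π) × 0.673918 = 63.496 W/m².
Ratio Q̄_A / Q̄_B = 112.94 / 63.496 = 1.779.

Q̄_A / Q̄_B ≈ 1.78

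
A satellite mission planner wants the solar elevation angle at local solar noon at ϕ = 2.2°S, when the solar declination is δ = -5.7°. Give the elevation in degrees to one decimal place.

At local noon the hour angle is zero, so the zenith angle equals |ϕ − δ| = |-2.2° − (-5.700°)| = 3.500°.
Elevation = 90° − 3.500° = 86.5°.

86.5°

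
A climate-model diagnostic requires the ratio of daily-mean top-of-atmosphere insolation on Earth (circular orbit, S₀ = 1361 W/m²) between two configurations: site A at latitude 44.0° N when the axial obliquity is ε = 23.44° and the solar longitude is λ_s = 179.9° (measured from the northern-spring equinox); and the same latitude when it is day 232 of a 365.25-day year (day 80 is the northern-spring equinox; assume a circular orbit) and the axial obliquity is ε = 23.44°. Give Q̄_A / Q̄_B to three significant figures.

Q̄_A / Q̄_B ≈ 0.769

— Configuration A (φ=+44.0°):
Solar declination: sin δ = sin ε · sin λ_s = sin 23.44° × sin 179.9° = 0.00069, so δ = +0.040°.
cos H₀ = −tan(+44.0°) tan(+0.040°) = -0.0007, H₀ = 1.5715 rad.
Bracket: H₀ sin φ sin δ + cos φ cos δ sin H₀ = 1.5715×0.69466×0.00069 + 0.71934×1.00000×1.00000 = 0.000753 + 0.719340 = 0.720093.
Q̄ = (S₀/π) × [bracket] = (1361/π) × 0.720093 = 311.96 W/m².
— Configuration B (φ=+44.0°):
Solar longitude: λ_s = 360° × (232 − 80)/365.25 = 149.815°.
sin δ = sin 23.44° × sin 149.815° = 0.20000, so δ = +11.537°.
cos H₀ = −tan(+44.0°) tan(+11.537°) = -0.1971, H₀ = 1.7692 rad.
Bracket: H₀ sin φ sin δ + cos φ cos δ sin H₀ = 1.7692×0.69466×0.20000 + 0.71934×0.97980×0.98038 = 0.245798 + 0.690981 = 0.936779.
Q̄ = (S₀/π) × [bracket] = (1361/π) × 0.936779 = 405.83 W/m².
Ratio Q̄_A / Q̄_B = 311.96 / 405.83 = 0.7687.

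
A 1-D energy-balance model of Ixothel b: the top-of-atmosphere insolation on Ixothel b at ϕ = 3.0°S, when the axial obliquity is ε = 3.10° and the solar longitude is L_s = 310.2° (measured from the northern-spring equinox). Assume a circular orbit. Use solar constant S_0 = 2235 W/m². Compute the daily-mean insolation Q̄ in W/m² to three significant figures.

Solar declination: sin δ = sin ε · sin L_s = sin 3.10° × sin 310.2° = -0.04131, so δ = -2.367°.
cos h₀ = −tan(-3.0°) tan(-2.367°) = -0.0022, h₀ = 1.5730 rad.
Bracket: h₀ sin ϕ sin δ + cos ϕ cos δ sin h₀ = 1.5730×-0.05234×-0.04131 + 0.99863×0.99915×1.00000 = 0.003401 + 0.997781 = 1.001182.
Q̄ = (S_0/π) × [bracket] = (2235/π) × 1.001182 = 712.3 W/m².

Q̄ ≈ 712 W/m²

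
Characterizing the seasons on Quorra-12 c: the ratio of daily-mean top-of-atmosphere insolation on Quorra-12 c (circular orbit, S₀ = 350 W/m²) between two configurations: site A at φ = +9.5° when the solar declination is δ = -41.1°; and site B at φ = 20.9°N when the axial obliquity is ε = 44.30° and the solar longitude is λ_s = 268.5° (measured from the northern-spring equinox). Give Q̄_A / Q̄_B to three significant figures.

Q̄_A / Q̄_B ≈ 1.79

— Configuration A (φ=+9.5°):
cos H₀ = −tan(+9.5°) tan(-41.100°) = 0.1460, H₀ = 1.4243 rad.
Bracket: H₀ sin φ sin δ + cos φ cos δ sin H₀ = 1.4243×0.16505×-0.65738 + 0.98629×0.75356×0.98929 = -0.154537 + 0.735269 = 0.580732.
Q̄ = (S₀/π) × [bracket] = (350/π) × 0.580732 = 64.698 W/m².
— Configuration B (φ=+20.9°):
Solar declination: sin δ = sin ε · sin λ_s = sin 44.30° × sin 268.5° = -0.69818, so δ = -44.281°.
cos H₀ = −tan(+20.9°) tan(-44.281°) = 0.3724, H₀ = 1.1892 rad.
Bracket: H₀ sin φ sin δ + cos φ cos δ sin H₀ = 1.1892×0.35674×-0.69818 + 0.93420×0.71593×0.92807 = -0.296193 + 0.620713 = 0.324520.
Q̄ = (S₀/π) × [bracket] = (350/π) × 0.324520 = 36.154 W/m².
Ratio Q̄_A / Q̄_B = 64.698 / 36.154 = 1.790.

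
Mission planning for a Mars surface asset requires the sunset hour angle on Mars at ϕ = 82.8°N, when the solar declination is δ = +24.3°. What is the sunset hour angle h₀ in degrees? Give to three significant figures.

Sunrise equation: cos h₀ = −tan ϕ · tan δ = -3.5741 ≤ −1, so the Sun never sets (polar day) and h₀ = π.

h₀ = 180°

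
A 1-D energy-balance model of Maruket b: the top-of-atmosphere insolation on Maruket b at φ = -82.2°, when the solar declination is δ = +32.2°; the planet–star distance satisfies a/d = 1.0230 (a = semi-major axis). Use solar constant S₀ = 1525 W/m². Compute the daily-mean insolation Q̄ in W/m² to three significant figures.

cos H₀ = −tan(-82.2°) tan(+32.200°) = 4.5972 ≥ 1 ⇒ polar night, H₀ = 0 and Q̄ = 0.
Inverse-square distance factor (a/d)² = 1.0230² = 1.046529.

Q̄ ≈ 0.00 W/m²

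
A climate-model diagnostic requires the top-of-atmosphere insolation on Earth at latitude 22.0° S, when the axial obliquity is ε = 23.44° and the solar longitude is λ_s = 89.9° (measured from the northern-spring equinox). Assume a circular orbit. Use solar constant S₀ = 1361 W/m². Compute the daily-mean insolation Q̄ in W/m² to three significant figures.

Solar declination: sin δ = sin ε · sin λ_s = sin 23.44° × sin 89.9° = 0.39779, so δ = +23.440°.
cos H₀ = −tan(-22.0°) tan(+23.440°) = 0.1752, H₀ = 1.3947 rad.
Bracket: H₀ sin φ sin δ + cos φ cos δ sin H₀ = 1.3947×-0.37461×0.39779 + 0.92718×0.91748×0.98454 = -0.207833 + 0.837518 = 0.629685.
Q̄ = (S₀/π) × [bracket] = (1361/π) × 0.629685 = 272.8 W/m².

Q̄ ≈ 273 W/m²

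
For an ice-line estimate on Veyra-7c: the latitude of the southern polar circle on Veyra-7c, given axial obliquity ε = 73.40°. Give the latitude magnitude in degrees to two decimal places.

The polar circle is the lowest latitude that experiences at least one full rotation of continuous darkness at the northern-summer solstice; it lies at |φ| = 90° − ε = 90° − 73.40° = 16.60°.

16.60°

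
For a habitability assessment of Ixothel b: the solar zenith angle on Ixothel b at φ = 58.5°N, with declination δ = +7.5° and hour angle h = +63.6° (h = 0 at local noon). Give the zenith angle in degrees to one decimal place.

cos θ_z = sin φ sin δ + cos φ cos δ cos h = 0.111292 + 0.230334 = 0.341626.
θ_z = arccos(0.341626) = 70.0°.

θ_z = 70.0°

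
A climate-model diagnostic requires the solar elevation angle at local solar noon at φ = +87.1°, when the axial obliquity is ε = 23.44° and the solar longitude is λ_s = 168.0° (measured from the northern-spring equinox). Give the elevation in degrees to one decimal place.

Solar declination: sin δ = sin ε · sin λ_s = sin 23.44° × sin 168.0° = 0.08270, so δ = +4.744°.
At local noon the hour angle is zero, so the zenith angle equals |φ − δ| = |+87.1° − (+4.744°)| = 82.356°.
Elevation = 90° − 82.356° = 7.6°.

7.6°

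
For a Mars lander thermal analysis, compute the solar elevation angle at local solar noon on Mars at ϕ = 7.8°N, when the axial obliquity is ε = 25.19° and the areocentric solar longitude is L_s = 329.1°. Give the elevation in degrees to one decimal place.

69.6°

sin δ = sin 25.19° × sin 329.1° = -0.21857, so δ = -12.625°.
At local noon the hour angle is zero, so the zenith angle equals |ϕ − δ| = |+7.8° − (-12.625°)| = 20.425°.
Elevation = 90° − 20.425° = 69.6°.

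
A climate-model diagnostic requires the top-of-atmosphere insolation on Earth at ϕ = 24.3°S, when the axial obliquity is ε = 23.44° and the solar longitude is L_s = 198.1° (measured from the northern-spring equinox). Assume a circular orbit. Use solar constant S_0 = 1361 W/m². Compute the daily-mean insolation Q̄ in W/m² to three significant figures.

Q̄ ≈ 427 W/m²

Solar declination: sin δ = sin ε · sin L_s = sin 23.44° × sin 198.1° = -0.12358, so δ = -7.099°.
cos h₀ = −tan(-24.3°) tan(-7.099°) = -0.0562, h₀ = 1.6271 rad.
Bracket: h₀ sin ϕ sin δ + cos ϕ cos δ sin h₀ = 1.6271×-0.41151×-0.12358 + 0.91140×0.99233×0.99842 = 0.082745 + 0.902981 = 0.985726.
Q̄ = (S_0/π) × [bracket] = (1361/π) × 0.985726 = 427.0 W/m².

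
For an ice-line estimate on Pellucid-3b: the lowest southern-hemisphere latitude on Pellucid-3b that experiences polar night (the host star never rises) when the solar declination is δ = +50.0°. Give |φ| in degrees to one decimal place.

|φ| = 40.0°

Polar night requires cos H₀ = −tan φ tan δ ≥ 1, i.e. tan φ tan δ ≤ −1.
The boundary is |tan φ| · |tan δ| = 1, so |φ| = 90° − |δ| = 90° − 50.0° = 40.0° in the southern hemisphere.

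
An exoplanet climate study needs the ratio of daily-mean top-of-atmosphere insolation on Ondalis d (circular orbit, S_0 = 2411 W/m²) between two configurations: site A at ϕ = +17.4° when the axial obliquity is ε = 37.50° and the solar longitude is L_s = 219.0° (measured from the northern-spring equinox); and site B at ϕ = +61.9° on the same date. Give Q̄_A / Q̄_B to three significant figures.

— Configuration A (ϕ=+17.4°):
Solar declination: sin δ = sin ε · sin L_s = sin 37.50° × sin 219.0° = -0.38311, so δ = -22.526°.
cos h₀ = −tan(+17.4°) tan(-22.526°) = 0.1300, h₀ = 1.4405 rad.
Bracket: h₀ sin ϕ sin δ + cos ϕ cos δ sin h₀ = 1.4405×0.29904×-0.38311 + 0.95424×0.92370×0.99152 = -0.165031 + 0.873957 = 0.708926.
Q̄ = (S_0/π) × [bracket] = (2411/π) × 0.708926 = 544.06 W/m².
— Configuration B (ϕ=+61.9°):
cos h₀ = −tan(+61.9°) tan(-22.526°) = 0.7768, h₀ = 0.6813 rad.
Bracket: h₀ sin ϕ sin δ + cos ϕ cos δ sin h₀ = 0.6813×0.88213×-0.38311 + 0.47101×0.92370×0.62980 = -0.230247 + 0.274008 = 0.043761.
Q̄ = (S_0/π) × [bracket] = (2411/π) × 0.043761 = 33.584 W/m².
Ratio Q̄_A / Q̄_B = 544.06 / 33.584 = 16.20.

Q̄_A / Q̄_B ≈ 16.2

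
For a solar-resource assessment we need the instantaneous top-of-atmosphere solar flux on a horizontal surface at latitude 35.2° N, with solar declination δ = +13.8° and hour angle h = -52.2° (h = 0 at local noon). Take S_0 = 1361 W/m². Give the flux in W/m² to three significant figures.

cos θ_z = sin ϕ sin δ + cos ϕ cos δ cos h = 0.137498 + 0.486377 = 0.623875.
Flux = S_0 · cos θ_z = 1361 × 0.623875 = 849.1 W/m².

849 W/m²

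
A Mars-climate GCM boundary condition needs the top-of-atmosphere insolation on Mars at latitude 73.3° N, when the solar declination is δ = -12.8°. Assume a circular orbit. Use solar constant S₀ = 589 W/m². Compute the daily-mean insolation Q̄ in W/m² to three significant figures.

cos H₀ = −tan(+73.3°) tan(-12.800°) = 0.7573, H₀ = 0.7117 rad.
Bracket: H₀ sin φ sin δ + cos φ cos δ sin H₀ = 0.7117×0.95782×-0.22155 + 0.28736×0.97515×0.65309 = -0.151026 + 0.183008 = 0.031982.
Q̄ = (S₀/π) × [bracket] = (589/π) × 0.031982 = 5.996 W/m².

Q̄ ≈ 6.00 W/m²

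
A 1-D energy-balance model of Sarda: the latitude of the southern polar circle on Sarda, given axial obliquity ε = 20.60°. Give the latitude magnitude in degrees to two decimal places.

The polar circle is the lowest latitude that experiences at least one full rotation of continuous darkness at the northern-summer solstice; it lies at |φ| = 90° − ε = 90° − 20.60° = 69.40°.

69.40°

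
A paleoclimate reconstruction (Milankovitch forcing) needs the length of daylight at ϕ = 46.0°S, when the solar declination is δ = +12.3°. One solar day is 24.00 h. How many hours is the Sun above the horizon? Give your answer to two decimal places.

10.26 h

cos h₀ = −tan ϕ · tan δ = −tan(-46.0°) × tan(+12.300°) = 0.2258, so h₀ = 1.3431 rad = 76.95°.
Daylight = 2h₀/(2π) × 24.00 h = (1.3431/π) × 24.00 = 10.26 h.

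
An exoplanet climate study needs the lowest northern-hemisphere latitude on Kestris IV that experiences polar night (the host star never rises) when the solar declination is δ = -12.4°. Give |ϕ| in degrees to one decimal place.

|ϕ| = 77.6°

Polar night requires cos h₀ = −tan ϕ tan δ ≥ 1, i.e. tan ϕ tan δ ≤ −1.
The boundary is |tan ϕ| · |tan δ| = 1, so |ϕ| = 90° − |δ| = 90° − 12.4° = 77.6° in the northern hemisphere.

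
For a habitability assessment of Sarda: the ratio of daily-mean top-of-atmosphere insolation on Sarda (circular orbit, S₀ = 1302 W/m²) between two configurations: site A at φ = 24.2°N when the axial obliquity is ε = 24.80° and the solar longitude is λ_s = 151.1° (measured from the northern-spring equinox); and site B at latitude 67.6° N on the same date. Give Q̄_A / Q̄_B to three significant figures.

Q̄_A / Q̄_B ≈ 1.44

— Configuration A (φ=+24.2°):
Solar declination: sin δ = sin ε · sin λ_s = sin 24.80° × sin 151.1° = 0.20271, so δ = +11.696°.
cos H₀ = −tan(+24.2°) tan(+11.696°) = -0.0930, H₀ = 1.6640 rad.
Bracket: H₀ sin φ sin δ + cos φ cos δ sin H₀ = 1.6640×0.40992×0.20271 + 0.91212×0.97924×0.99566 = 0.138270 + 0.889308 = 1.027578.
Q̄ = (S₀/π) × [bracket] = (1302/π) × 1.027578 = 425.87 W/m².
— Configuration B (φ=+67.6°):
cos H₀ = −tan(+67.6°) tan(+11.696°) = -0.5022, H₀ = 2.0970 rad.
Bracket: H₀ sin φ sin δ + cos φ cos δ sin H₀ = 2.0970×0.92455×0.20271 + 0.38107×0.97924×0.86472 = 0.393010 + 0.322678 = 0.715688.
Q̄ = (S₀/π) × [bracket] = (1302/π) × 0.715688 = 296.61 W/m².
Ratio Q̄_A / Q̄_B = 425.87 / 296.61 = 1.436.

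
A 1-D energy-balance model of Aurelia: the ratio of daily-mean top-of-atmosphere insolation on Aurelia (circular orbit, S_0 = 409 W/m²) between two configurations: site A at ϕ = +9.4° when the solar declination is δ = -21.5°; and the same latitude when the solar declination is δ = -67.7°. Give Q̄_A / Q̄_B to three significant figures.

Q̄_A / Q̄_B ≈ 4.92

— Configuration A (ϕ=+9.4°):
cos h₀ = −tan(+9.4°) tan(-21.500°) = 0.0652, h₀ = 1.5055 rad.
Bracket: h₀ sin ϕ sin δ + cos ϕ cos δ sin h₀ = 1.5055×0.16333×-0.36650 + 0.98657×0.93042×0.99787 = -0.090120 + 0.915969 = 0.825849.
Q̄ = (S_0/π) × [bracket] = (409/π) × 0.825849 = 107.52 W/m².
— Configuration B (ϕ=+9.4°):
cos h₀ = −tan(+9.4°) tan(-67.700°) = 0.4036, h₀ = 1.1553 rad.
Bracket: h₀ sin ϕ sin δ + cos ϕ cos δ sin h₀ = 1.1553×0.16333×-0.92521 + 0.98657×0.37946×0.91491 = -0.174583 + 0.342509 = 0.167926.
Q̄ = (S_0/π) × [bracket] = (409/π) × 0.167926 = 21.862 W/m².
Ratio Q̄_A / Q̄_B = 107.52 / 21.862 = 4.918.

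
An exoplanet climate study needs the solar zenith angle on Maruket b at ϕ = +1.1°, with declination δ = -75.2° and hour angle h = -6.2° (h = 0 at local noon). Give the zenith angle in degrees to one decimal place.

cos θ_z = sin ϕ sin δ + cos ϕ cos δ cos h = -0.018561 + 0.253905 = 0.235344.
θ_z = arccos(0.235344) = 76.4°.

θ_z = 76.4°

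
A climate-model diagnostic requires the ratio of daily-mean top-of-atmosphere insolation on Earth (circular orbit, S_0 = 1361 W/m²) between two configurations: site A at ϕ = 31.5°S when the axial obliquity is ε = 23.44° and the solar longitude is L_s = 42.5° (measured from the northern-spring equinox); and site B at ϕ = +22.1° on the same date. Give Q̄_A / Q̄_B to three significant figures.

— Configuration A (ϕ=-31.5°):
Solar declination: sin δ = sin ε · sin L_s = sin 23.44° × sin 42.5° = 0.26874, so δ = +15.589°.
cos h₀ = −tan(-31.5°) tan(+15.589°) = 0.1710, h₀ = 1.3990 rad.
Bracket: h₀ sin ϕ sin δ + cos ϕ cos δ sin h₀ = 1.3990×-0.52250×0.26874 + 0.85264×0.96321×0.98528 = -0.196443 + 0.809182 = 0.612739.
Q̄ = (S_0/π) × [bracket] = (1361/π) × 0.612739 = 265.45 W/m².
— Configuration B (ϕ=+22.1°):
cos h₀ = −tan(+22.1°) tan(+15.589°) = -0.1133, h₀ = 1.6843 rad.
Bracket: h₀ sin ϕ sin δ + cos ϕ cos δ sin h₀ = 1.6843×0.37622×0.26874 + 0.92653×0.96321×0.99356 = 0.170292 + 0.886696 = 1.056988.
Q̄ = (S_0/π) × [bracket] = (1361/π) × 1.056988 = 457.91 W/m².
Ratio Q̄_A / Q̄_B = 265.45 / 457.91 = 0.5797.

Q̄_A / Q̄_B ≈ 0.580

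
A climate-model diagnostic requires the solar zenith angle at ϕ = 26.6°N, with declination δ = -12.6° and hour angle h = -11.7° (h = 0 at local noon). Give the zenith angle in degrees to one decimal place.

θ_z = 40.8°

cos θ_z = sin ϕ sin δ + cos ϕ cos δ cos h = -0.097676 + 0.854490 = 0.756814.
θ_z = arccos(0.756814) = 40.8°.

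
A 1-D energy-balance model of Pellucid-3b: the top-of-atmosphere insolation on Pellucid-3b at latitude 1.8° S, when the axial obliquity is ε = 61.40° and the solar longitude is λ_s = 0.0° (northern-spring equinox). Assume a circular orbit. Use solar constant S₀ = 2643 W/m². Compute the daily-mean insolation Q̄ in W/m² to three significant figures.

Solar declination: sin δ = sin ε · sin λ_s = sin 61.40° × sin 0.0° = 0.00000, so δ = +0.000°.
cos H₀ = −tan(-1.8°) tan(+0.000°) = 0.0000, H₀ = 1.5708 rad.
Bracket: H₀ sin φ sin δ + cos φ cos δ sin H₀ = 1.5708×-0.03141×0.00000 + 0.99951×1.00000×1.00000 = -0.000000 + 0.999510 = 0.999510.
Q̄ = (S₀/π) × [bracket] = (2643/π) × 0.999510 = 840.9 W/m².

Q̄ ≈ 841 W/m²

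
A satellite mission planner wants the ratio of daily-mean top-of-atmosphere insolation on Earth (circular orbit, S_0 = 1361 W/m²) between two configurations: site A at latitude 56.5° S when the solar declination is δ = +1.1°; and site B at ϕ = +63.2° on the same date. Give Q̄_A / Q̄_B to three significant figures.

— Configuration A (ϕ=-56.5°):
cos h₀ = −tan(-56.5°) tan(+1.100°) = 0.0290, h₀ = 1.5418 rad.
Bracket: h₀ sin ϕ sin δ + cos ϕ cos δ sin h₀ = 1.5418×-0.83389×0.01920 + 0.55194×0.99982×0.99958 = -0.024685 + 0.551609 = 0.526924.
Q̄ = (S_0/π) × [bracket] = (1361/π) × 0.526924 = 228.27 W/m².
— Configuration B (ϕ=+63.2°):
cos h₀ = −tan(+63.2°) tan(+1.100°) = -0.0380, h₀ = 1.6088 rad.
Bracket: h₀ sin ϕ sin δ + cos ϕ cos δ sin h₀ = 1.6088×0.89259×0.01920 + 0.45088×0.99982×0.99928 = 0.027571 + 0.450474 = 0.478045.
Q̄ = (S_0/π) × [bracket] = (1361/π) × 0.478045 = 207.10 W/m².
Ratio Q̄_A / Q̄_B = 228.27 / 207.10 = 1.102.

Q̄_A / Q̄_B ≈ 1.10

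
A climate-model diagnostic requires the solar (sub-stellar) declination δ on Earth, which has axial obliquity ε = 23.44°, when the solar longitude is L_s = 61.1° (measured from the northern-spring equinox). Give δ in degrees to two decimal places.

δ = +20.38°

sin δ = sin ε · sin L_s = sin 23.44° × sin 61.1° = 0.348250.
δ = arcsin(0.348250) = +20.38°.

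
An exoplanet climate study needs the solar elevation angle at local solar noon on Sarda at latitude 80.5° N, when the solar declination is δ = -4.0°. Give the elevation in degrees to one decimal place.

At local noon the hour angle is zero, so the zenith angle equals |φ − δ| = |+80.5° − (-4.000°)| = 84.500°.
Elevation = 90° − 84.500° = 5.5°.

5.5°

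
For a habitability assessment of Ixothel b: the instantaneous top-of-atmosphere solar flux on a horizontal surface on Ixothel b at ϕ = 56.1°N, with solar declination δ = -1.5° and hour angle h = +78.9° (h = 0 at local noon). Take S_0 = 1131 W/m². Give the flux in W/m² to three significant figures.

cos θ_z = sin ϕ sin δ + cos ϕ cos δ cos h = -0.021727 + 0.107341 = 0.085614.
Flux = S_0 · cos θ_z = 1131 × 0.085614 = 96.83 W/m².

96.8 W/m²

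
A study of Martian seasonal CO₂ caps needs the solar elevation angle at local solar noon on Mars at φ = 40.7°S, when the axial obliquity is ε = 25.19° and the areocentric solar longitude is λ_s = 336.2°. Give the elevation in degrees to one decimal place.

59.2°

sin δ = sin 25.19° × sin 336.2° = -0.17176, so δ = -9.890°.
At local noon the hour angle is zero, so the zenith angle equals |φ − δ| = |-40.7° − (-9.890°)| = 30.810°.
Elevation = 90° − 30.810° = 59.2°.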